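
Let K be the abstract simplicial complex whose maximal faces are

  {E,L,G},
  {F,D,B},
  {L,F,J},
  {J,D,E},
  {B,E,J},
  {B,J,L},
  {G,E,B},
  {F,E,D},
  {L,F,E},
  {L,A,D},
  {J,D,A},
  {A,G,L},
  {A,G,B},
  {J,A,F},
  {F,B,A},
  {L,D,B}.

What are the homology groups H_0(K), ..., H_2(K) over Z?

Order the vertices as A < B < D < E < F < G < J < L. Listing each simplex with vertices in this order, K has dimension 2 with simplices:

  0-simplices (8): A, B, D, E, F, G, J, L
  1-simplices (24): AB, AD, AF, AG, AJ, AL, BD, BE, BF, BG, BJ, BL, DE, DF, DJ, DL, EF, EG, EJ, EL, FJ, FL, GL, JL
  2-simplices (16): ABF, ABG, ADJ, ADL, AFJ, AGL, BDF, BDL, BEG, BEJ, BJL, DEF, DEJ, EFL, EGL, FJL

so the chain groups are C_0 ≅ Z^8, C_1 ≅ Z^24, C_2 ≅ Z^16.

∂_1: C_1 → C_0 is given by ∂[p,q] = [q] − [p].
As a 8×24 matrix over Z this has rank 7, with invariant factors (1,1,1,1,1,1,1).

The boundary map ∂_2: C_2 → C_1 acts by ∂[p,q,r] = [q,r] − [p,r] + [p,q]. For instance
  ∂DEJ = EJ − DJ + DE,
  ∂BJL = JL − BL + BJ.
The resulting 24×16 matrix has rank 15, and its Smith normal form has invariant factors (1,1,1,1,1,1,1,1,1,1,1,1,1,1,1).

From H_k ≅ ker(∂_k) / im(∂_{k+1}) we obtain:

  H_0: rank C_0 − rank ∂_1 = 8 − 7 = 1, and the invariant factors of ∂_1 are all 1, so H_0 ≅ Z.
  H_1: rank ker ∂_1 − rank ∂_2 = (24 − 7) − 15 = 2, and the invariant factors of ∂_2 are all 1, so H_1 ≅ Z^2.
  H_2: rank ker ∂_2 − rank ∂_3 = (16 − 15) − 0 = 1, and there is no ∂_3, so H_2 ≅ Z.

H_0 = Z,  H_1 = Z^2,  H_2 = Z.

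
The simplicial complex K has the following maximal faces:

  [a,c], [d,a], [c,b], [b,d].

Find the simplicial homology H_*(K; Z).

H_0 ≅ Z,  H_1 ≅ Z.

Order the vertices as a < b < c < d. Listing each simplex with vertices in this order, K has dimension 1 with simplices:

  0-simplices (4): a, b, c, d
  1-simplices (4): ac, ad, bc, bd

Hence C_0 ≅ Z^4, C_1 ≅ Z^4.

The boundary map ∂_1: C_1 → C_0 sends each edge [p,q] (with p < q) to q − p. For instance
  ∂ad = d − a.
The 4×4 boundary matrix has rank 3 and Smith normal form diag(1,1,1).

Now H_k = ker ∂_k / im ∂_{k+1}, so:

  H_0: rank C_0 − rank ∂_1 = 4 − 3 = 1, and the invariant factors of ∂_1 are all 1, so H_0 = Z.
  H_1: rank ker ∂_1 − rank ∂_2 = (4 − 3) − 0 = 1, and there is no ∂_2, so H_1 = Z.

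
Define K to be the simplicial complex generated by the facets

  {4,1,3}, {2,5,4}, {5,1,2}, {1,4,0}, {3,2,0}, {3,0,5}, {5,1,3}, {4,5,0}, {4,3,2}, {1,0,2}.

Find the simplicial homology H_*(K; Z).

H_0 = Z,  H_1 = Z_2,  H_2 = 0.

K has 6 vertices, 15 edges, 10 triangles.
rank ∂_0 = 0, rank ∂_1 = 5 ⇒ b_0 = 6 − 0 − 5 = 1; all invariant factors of ∂_1 are 1 so no torsion. So H_0 = Z.
rank ∂_1 = 5, rank ∂_2 = 10 ⇒ b_1 = 15 − 5 − 10 = 0; ∂_2 has invariant factor(s) [2] giving torsion. So H_1 = Z_2.
rank ∂_2 = 10, rank ∂_3 = 0 ⇒ b_2 = 10 − 10 − 0 = 0. So H_2 = 0.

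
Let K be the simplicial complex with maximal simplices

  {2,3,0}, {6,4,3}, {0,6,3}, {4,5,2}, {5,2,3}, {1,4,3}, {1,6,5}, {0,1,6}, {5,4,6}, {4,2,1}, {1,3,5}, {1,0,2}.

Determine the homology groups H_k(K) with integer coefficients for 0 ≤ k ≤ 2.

Take the total order 0 < 1 < 2 < 3 < 4 < 5 < 6 on the vertex set. Then K (dimension 2) consists of the simplices:

  0-simplices (7): [0], [1], [2], [3], [4], [5], [6]
  1-simplices (18): [0,1], [0,2], [0,3], [0,6], [1,2], [1,3], [1,4], [1,5], [1,6], [2,3], [2,4], [2,5], [3,4], [3,5], [3,6], [4,5], [4,6], [5,6]
  2-simplices (12): [0,1,2], [0,1,6], [0,2,3], [0,3,6], [1,2,4], [1,3,4], [1,3,5], [1,5,6], [2,3,5], [2,4,5], [3,4,6], [4,5,6]

so the chain groups are C_0 ≅ Z^7, C_1 ≅ Z^18, C_2 ≅ Z^12.

The boundary map ∂_1: C_1 → C_0 sends each edge [p,q] (with p < q) to q − p. For instance
  ∂[4,6] = [6] − [4].
The resulting 7×18 matrix has rank 6, and its Smith normal form has invariant factors (1,1,1,1,1,1).

Boundary ∂_2: C_2 → C_1 acts by ∂[p,q,r] = [q,r] − [p,r] + [p,q]. For instance
  ∂[4,5,6] = [5,6] − [4,6] + [4,5],
  ∂[1,3,5] = [3,5] − [1,5] + [1,3].
The 18×12 boundary matrix has rank 12 and Smith normal form diag(1,1,1,1,1,1,1,1,1,1,1,2).

Computing H_k = (kernel of ∂_k) / (image of ∂_{k+1}):

  H_0: rank C_0 − rank ∂_1 = 7 − 6 = 1, and the invariant factors of ∂_1 are all 1, so H_0 = Z.
  H_1: rank ker ∂_1 − rank ∂_2 = (18 − 6) − 12 = 0, and ∂_2 has invariant factor 2 > 1, so H_1 = Z/2.
  H_2: rank ker ∂_2 − rank ∂_3 = (12 − 12) − 0 = 0, and there is no ∂_3, so H_2 = 0.

H_0 = Z,  H_1 = Z/2,  H_2 = 0.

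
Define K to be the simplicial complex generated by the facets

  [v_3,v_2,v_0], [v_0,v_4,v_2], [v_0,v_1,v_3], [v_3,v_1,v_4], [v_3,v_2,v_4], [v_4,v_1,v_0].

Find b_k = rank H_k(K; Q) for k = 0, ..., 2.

Take the total order v_0 < v_1 < v_2 < v_3 < v_4 on the vertex set. Then K (dimension 2) consists of the simplices:

  0-simplices (5): [v_0], [v_1], [v_2], [v_3], [v_4]
  1-simplices (9): [v_0,v_1], [v_0,v_2], [v_0,v_3], [v_0,v_4], [v_1,v_3], [v_1,v_4], [v_2,v_3], [v_2,v_4], [v_3,v_4]
  2-simplices (6): [v_0,v_1,v_3], [v_0,v_1,v_4], [v_0,v_2,v_3], [v_0,v_2,v_4], [v_1,v_3,v_4], [v_2,v_3,v_4]

Hence C_0 ≅ Z^5, C_1 ≅ Z^9, C_2 ≅ Z^6.

∂_1: C_1 → C_0 is given by ∂[p,q] = [q] − [p]. For instance
  ∂[v_0,v_4] = [v_4] − [v_0].
This gives a 5×9 integer matrix of rank 4; reducing to Smith normal form yields diagonal entries (1,1,1,1).

∂_2: C_2 → C_1 acts by ∂[p,q,r] = [q,r] − [p,r] + [p,q]. For instance
  ∂[v_1,v_3,v_4] = [v_3,v_4] − [v_1,v_4] + [v_1,v_3],
  ∂[v_0,v_2,v_4] = [v_2,v_4] − [v_0,v_4] + [v_0,v_2].
This gives a 9×6 integer matrix of rank 5; reducing to Smith normal form yields diagonal entries (1,1,1,1,1).

Reading off H_k = ker ∂_k / im ∂_{k+1}:

  H_0: rank C_0 − rank ∂_1 = 5 − 4 = 1, and the invariant factors of ∂_1 are all 1, so H_0 = Z.
  H_1: rank ker ∂_1 − rank ∂_2 = (9 − 4) − 5 = 0, and the invariant factors of ∂_2 are all 1, so H_1 = 0.
  H_2: rank ker ∂_2 − rank ∂_3 = (6 − 5) − 0 = 1, and there is no ∂_3, so H_2 = Z.

As a check, the Euler characteristic is 5 − 9 + 6 = 2, which agrees with 1 − 0 + 1 = 2.

Hence the Betti numbers are b_0 = 1, b_1 = 0, b_2 = 1.

b_0 = 1, b_1 = 0, b_2 = 1.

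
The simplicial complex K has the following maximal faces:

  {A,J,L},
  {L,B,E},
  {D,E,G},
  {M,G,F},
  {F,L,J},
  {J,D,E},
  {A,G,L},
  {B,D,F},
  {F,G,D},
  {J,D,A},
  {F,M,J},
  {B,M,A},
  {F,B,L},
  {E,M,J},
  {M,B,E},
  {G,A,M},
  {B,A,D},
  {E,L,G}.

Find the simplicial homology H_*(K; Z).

H_0 = Z,  H_1 = Z^2,  H_2 = Z.

Take the total order A < B < D < E < F < G < J < L < M on the vertex set. Then K (dimension 2) consists of the simplices:

  0-simplices (9): A, B, D, E, F, G, J, L, M
  1-simplices (27): AB, AD, AG, AJ, AL, AM, BD, BE, BF, BL, BM, DE, DF, DG, DJ, EG, EJ, EL, EM, FG, FJ, FL, FM, GL, GM, JL, JM
  2-simplices (18): ABD, ABM, ADJ, AGL, AGM, AJL, BDF, BEL, BEM, BFL, DEG, DEJ, DFG, EGL, EJM, FGM, FJL, FJM

so the chain groups are C_0 ≅ Z^9, C_1 ≅ Z^27, C_2 ≅ Z^18.

The boundary map ∂_1: C_1 → C_0 maps an edge to its endpoints' difference, ∂[p,q] = q − p. For instance
  ∂GL = L − G.
As a 9×27 matrix over Z this has rank 8, with invariant factors (1,1,1,1,1,1,1,1).

The boundary map ∂_2: C_2 → C_1 sends each 2-simplex [p,q,r] to [q,r] − [p,r] + [p,q]. For instance
  ∂DEJ = EJ − DJ + DE,
  ∂EJM = JM − EM + EJ.
The resulting 27×18 matrix has rank 17, and its Smith normal form has invariant factors (1,1,1,1,1,1,1,1,1,1,1,1,1,1,1,1,1).

Computing H_k = (kernel of ∂_k) / (image of ∂_{k+1}):

  H_0: rank C_0 − rank ∂_1 = 9 − 8 = 1, and the invariant factors of ∂_1 are all 1, so H_0 ≅ Z.
  H_1: rank ker ∂_1 − rank ∂_2 = (27 − 8) − 17 = 2, and the invariant factors of ∂_2 are all 1, so H_1 ≅ Z^2.
  H_2: rank ker ∂_2 − rank ∂_3 = (18 − 17) − 0 = 1, and there is no ∂_3, so H_2 ≅ Z.

As a check, the Euler characteristic is 9 − 27 + 18 = 0, which agrees with 1 − 2 + 1 = 0.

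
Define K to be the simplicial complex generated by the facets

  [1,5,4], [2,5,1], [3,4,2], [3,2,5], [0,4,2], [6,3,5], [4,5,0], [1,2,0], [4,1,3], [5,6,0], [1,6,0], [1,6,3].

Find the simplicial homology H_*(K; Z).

Take the total order 0 < 1 < 2 < 3 < 4 < 5 < 6 on the vertex set. Then K (dimension 2) consists of the simplices:

  0-simplices (7): [0], [1], [2], [3], [4], [5], [6]
  1-simplices (18): [0,1], [0,2], [0,4], [0,5], [0,6], [1,2], [1,3], [1,4], [1,5], [1,6], [2,3], [2,4], [2,5], [3,4], [3,5], [3,6], [4,5], [5,6]
  2-simplices (12): [0,1,2], [0,1,6], [0,2,4], [0,4,5], [0,5,6], [1,2,5], [1,3,4], [1,3,6], [1,4,5], [2,3,4], [2,3,5], [3,5,6]

so the chain groups are C_0 ≅ Z^7, C_1 ≅ Z^18, C_2 ≅ Z^12.

∂_1: C_1 → C_0 is given by ∂[p,q] = [q] − [p]. For instance
  ∂[1,5] = [5] − [1].
This gives a 7×18 integer matrix of rank 6; reducing to Smith normal form yields diagonal entries (1,1,1,1,1,1).

Boundary ∂_2: C_2 → C_1 sends each 2-simplex [p,q,r] to [q,r] − [p,r] + [p,q]. For instance
  ∂[1,2,5] = [2,5] − [1,5] + [1,2],
  ∂[2,3,4] = [3,4] − [2,4] + [2,3].
The resulting 18×12 matrix has rank 12, and its Smith normal form has invariant factors (1,1,1,1,1,1,1,1,1,1,1,2).

From H_k ≅ ker(∂_k) / im(∂_{k+1}) we obtain:

  H_0: rank C_0 − rank ∂_1 = 7 − 6 = 1, and the invariant factors of ∂_1 are all 1, so H_0 = Z.
  H_1: rank ker ∂_1 − rank ∂_2 = (18 − 6) − 12 = 0, and ∂_2 has invariant factor 2 > 1, so H_1 = Z_2.
  H_2: rank ker ∂_2 − rank ∂_3 = (12 − 12) − 0 = 0, and there is no ∂_3, so H_2 = 0.

H_0 ≅ Z,  H_1 ≅ Z_2,  H_2 = 0.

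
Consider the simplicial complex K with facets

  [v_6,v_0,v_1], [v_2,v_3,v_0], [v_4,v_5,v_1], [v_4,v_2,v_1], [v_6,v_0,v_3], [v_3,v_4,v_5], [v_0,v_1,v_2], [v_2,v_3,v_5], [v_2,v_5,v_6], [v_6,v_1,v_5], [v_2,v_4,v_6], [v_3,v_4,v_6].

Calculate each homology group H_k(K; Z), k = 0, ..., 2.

H_0 ≅ Z,  H_1 ≅ Z/2Z,  H_2 = 0.

Take the total order v_0 < v_1 < v_2 < v_3 < v_4 < v_5 < v_6 on the vertex set. Then K (dimension 2) consists of the simplices:

  0-simplices (7): [v_0], [v_1], [v_2], [v_3], [v_4], [v_5], [v_6]
  1-simplices (18): (18 of them)
  2-simplices (12): (12 of them)

Hence C_0 ≅ Z^7, C_1 ≅ Z^18, C_2 ≅ Z^12.

∂_1: C_1 → C_0 sends each edge [p,q] (with p < q) to q − p. For instance
  ∂[v_3,v_5] = [v_5] − [v_3].
The resulting 7×18 matrix has rank 6, and its Smith normal form has invariant factors (1,1,1,1,1,1).

The boundary map ∂_2: C_2 → C_1 acts by ∂[p,q,r] = [q,r] − [p,r] + [p,q]. For instance
  ∂[v_3,v_4,v_5] = [v_4,v_5] − [v_3,v_5] + [v_3,v_4],
  ∂[v_0,v_1,v_6] = [v_1,v_6] − [v_0,v_6] + [v_0,v_1].
The resulting 18×12 matrix has rank 12, and its Smith normal form has invariant factors (1,1,1,1,1,1,1,1,1,1,1,2).

From H_k ≅ ker(∂_k) / im(∂_{k+1}) we obtain:

  H_0: rank C_0 − rank ∂_1 = 7 − 6 = 1, and the invariant factors of ∂_1 are all 1, so H_0 ≅ Z.
  H_1: rank ker ∂_1 − rank ∂_2 = (18 − 6) − 12 = 0, and ∂_2 has invariant factor 2 > 1, so H_1 ≅ Z/2Z.
  H_2: rank ker ∂_2 − rank ∂_3 = (12 − 12) − 0 = 0, and there is no ∂_3, so H_2 ≅ 0.

As a check, the Euler characteristic is 7 − 18 + 12 = 1, which agrees with 1 − 0 + 0 = 1.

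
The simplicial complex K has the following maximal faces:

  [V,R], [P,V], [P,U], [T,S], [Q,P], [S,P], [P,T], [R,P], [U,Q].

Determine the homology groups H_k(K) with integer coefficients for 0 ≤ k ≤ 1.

H_0 ≅ Z,  H_1 ≅ Z^3.

K has 7 vertices, 9 edges.
rank ∂_0 = 0, rank ∂_1 = 6 ⇒ b_0 = 7 − 0 − 6 = 1; all invariant factors of ∂_1 are 1 so no torsion. So H_0 ≅ Z.
rank ∂_1 = 6, rank ∂_2 = 0 ⇒ b_1 = 9 − 6 − 0 = 3. So H_1 ≅ Z^3.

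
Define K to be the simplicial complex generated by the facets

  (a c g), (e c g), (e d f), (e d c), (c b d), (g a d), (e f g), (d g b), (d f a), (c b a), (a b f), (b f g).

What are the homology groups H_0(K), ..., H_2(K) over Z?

K has 7 vertices, 18 edges, 12 triangles.
rank ∂_0 = 0, rank ∂_1 = 6 ⇒ b_0 = 7 − 0 − 6 = 1; all invariant factors of ∂_1 are 1 so no torsion. So H_0 = Z.
rank ∂_1 = 6, rank ∂_2 = 12 ⇒ b_1 = 18 − 6 − 12 = 0; ∂_2 has invariant factor(s) [2] giving torsion. So H_1 = Z/2.
rank ∂_2 = 12, rank ∂_3 = 0 ⇒ b_2 = 12 − 12 − 0 = 0. So H_2 = 0.

H_0 ≅ Z,  H_1 ≅ Z/2,  H_2 = 0.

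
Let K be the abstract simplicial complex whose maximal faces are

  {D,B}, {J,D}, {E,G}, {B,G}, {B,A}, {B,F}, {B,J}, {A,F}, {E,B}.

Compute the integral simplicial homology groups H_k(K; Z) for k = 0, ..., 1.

H_0 ≅ Z,  H_1 ≅ Z^3.

Fix the vertex order A < B < D < E < F < G < J and write every simplex with vertices in increasing order. Then dim K = 1 and the simplices of K are:

  0-simplices (7): A, B, D, E, F, G, J
  1-simplices (9): AB, AF, BD, BE, BF, BG, BJ, DJ, EG

Hence C_0 ≅ Z^7, C_1 ≅ Z^9.

The boundary map ∂_1: C_1 → C_0 maps an edge to its endpoints' difference, ∂[p,q] = q − p. For instance
  ∂BD = D − B.
The resulting 7×9 matrix has rank 6, and its Smith normal form has invariant factors (1,1,1,1,1,1).

Computing H_k = (kernel of ∂_k) / (image of ∂_{k+1}):

  H_0: rank C_0 − rank ∂_1 = 7 − 6 = 1, and the invariant factors of ∂_1 are all 1, so H_0 = Z.
  H_1: rank ker ∂_1 − rank ∂_2 = (9 − 6) − 0 = 3, and there is no ∂_2, so H_1 = Z^3.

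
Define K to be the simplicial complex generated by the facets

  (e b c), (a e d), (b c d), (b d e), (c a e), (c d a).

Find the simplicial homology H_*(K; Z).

Take the total order a < b < c < d < e on the vertex set. Then K (dimension 2) consists of the simplices:

  0-simplices (5): a, b, c, d, e
  1-simplices (9): ac, ad, ae, bc, bd, be, cd, ce, de
  2-simplices (6): acd, ace, ade, bcd, bce, bde

Hence C_0 ≅ Z^5, C_1 ≅ Z^9, C_2 ≅ Z^6.

∂_1: C_1 → C_0 is given by ∂[p,q] = [q] − [p].
As a 5×9 matrix over Z this has rank 4, with invariant factors (1,1,1,1).

The boundary map ∂_2: C_2 → C_1 maps a triangle to the signed sum of its edges. For instance
  ∂ade = de − ae + ad,
  ∂ace = ce − ae + ac.
This gives a 9×6 integer matrix of rank 5; reducing to Smith normal form yields diagonal entries (1,1,1,1,1).

Reading off H_k = ker ∂_k / im ∂_{k+1}:

  H_0: rank C_0 − rank ∂_1 = 5 − 4 = 1, and the invariant factors of ∂_1 are all 1, so H_0 = Z.
  H_1: rank ker ∂_1 − rank ∂_2 = (9 − 4) − 5 = 0, and the invariant factors of ∂_2 are all 1, so H_1 = 0.
  H_2: rank ker ∂_2 − rank ∂_3 = (6 − 5) − 0 = 1, and there is no ∂_3, so H_2 = Z.

H_0 ≅ Z,  H_1 = 0,  H_2 ≅ Z.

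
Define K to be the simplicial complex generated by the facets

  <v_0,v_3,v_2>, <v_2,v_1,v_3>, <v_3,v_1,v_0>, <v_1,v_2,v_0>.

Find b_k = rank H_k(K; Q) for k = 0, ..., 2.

b_0 = 1, b_1 = 0, b_2 = 1.

K has 4 vertices, 6 edges, 4 triangles.
rank ∂_0 = 0, rank ∂_1 = 3 ⇒ b_0 = 4 − 0 − 3 = 1; all invariant factors of ∂_1 are 1 so no torsion. So H_0 = Z.
rank ∂_1 = 3, rank ∂_2 = 3 ⇒ b_1 = 6 − 3 − 3 = 0; all invariant factors of ∂_2 are 1 so no torsion. So H_1 = 0.
rank ∂_2 = 3, rank ∂_3 = 0 ⇒ b_2 = 4 − 3 − 0 = 1. So H_2 = Z.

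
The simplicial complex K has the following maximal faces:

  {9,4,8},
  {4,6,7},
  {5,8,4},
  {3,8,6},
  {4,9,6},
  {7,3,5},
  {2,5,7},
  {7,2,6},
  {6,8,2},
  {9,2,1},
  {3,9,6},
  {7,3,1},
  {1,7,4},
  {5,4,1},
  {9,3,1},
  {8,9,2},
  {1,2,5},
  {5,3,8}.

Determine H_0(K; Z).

H_0 = Z.

Fix the vertex order 1 < 2 < 3 < 4 < 5 < 6 < 7 < 8 < 9 and write every simplex with vertices in increasing order. Then dim K = 2 and the simplices of K are:

  0-simplices (9): [1], [2], [3], [4], [5], [6], [7], [8], [9]
  1-simplices (27): (27 of them)
  2-simplices (18): [1,2,5], [1,2,9], [1,3,7], [1,3,9], [1,4,5], [1,4,7], [2,5,7], [2,6,7], [2,6,8], [2,8,9], [3,5,7], [3,5,8], [3,6,8], [3,6,9], [4,5,8], [4,6,7], [4,6,9], [4,8,9]

Hence C_0 ≅ Z^9, C_1 ≅ Z^27, C_2 ≅ Z^18.

Boundary ∂_1: C_1 → C_0 maps an edge to its endpoints' difference, ∂[p,q] = q − p.
As a 9×27 matrix over Z this has rank 8, with invariant factors (1,1,1,1,1,1,1,1).

Boundary ∂_2: C_2 → C_1 acts by ∂[p,q,r] = [q,r] − [p,r] + [p,q]. For instance
  ∂[1,2,9] = [2,9] − [1,9] + [1,2],
  ∂[3,6,9] = [6,9] − [3,9] + [3,6].
The 27×18 boundary matrix has rank 18 and Smith normal form diag(1,1,1,1,1,1,1,1,1,1,1,1,1,1,1,1,1,2).

From H_k ≅ ker(∂_k) / im(∂_{k+1}) we obtain:

  H_0: rank C_0 − rank ∂_1 = 9 − 8 = 1, and the invariant factors of ∂_1 are all 1, so H_0 = Z.

(K is a triangulation of the Klein bottle.)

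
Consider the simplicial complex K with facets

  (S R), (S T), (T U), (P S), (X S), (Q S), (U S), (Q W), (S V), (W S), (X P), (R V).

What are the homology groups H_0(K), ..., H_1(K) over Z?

H_0 ≅ Z,  H_1 ≅ Z^4.

Order the vertices as P < Q < R < S < T < U < V < W < X. Listing each simplex with vertices in this order, K has dimension 1 with simplices:

  0-simplices (9): P, Q, R, S, T, U, V, W, X
  1-simplices (12): PS, PX, QS, QW, RS, RV, ST, SU, SV, SW, SX, TU

giving chain groups C_0 ≅ Z^9, C_1 ≅ Z^12.

∂_1: C_1 → C_0 maps an edge to its endpoints' difference, ∂[p,q] = q − p. For instance
  ∂QS = S − Q.
The 9×12 boundary matrix has rank 8 and Smith normal form diag(1,1,1,1,1,1,1,1).

Now H_k = ker ∂_k / im ∂_{k+1}, so:

  H_0: rank C_0 − rank ∂_1 = 9 − 8 = 1, and the invariant factors of ∂_1 are all 1, so H_0 ≅ Z.
  H_1: rank ker ∂_1 − rank ∂_2 = (12 − 8) − 0 = 4, and there is no ∂_2, so H_1 ≅ Z^4.

As a check, the Euler characteristic is 9 − 12 = -3, which agrees with 1 − 4 = -3.
(K is a triangulation of a wedge of 4 circles.)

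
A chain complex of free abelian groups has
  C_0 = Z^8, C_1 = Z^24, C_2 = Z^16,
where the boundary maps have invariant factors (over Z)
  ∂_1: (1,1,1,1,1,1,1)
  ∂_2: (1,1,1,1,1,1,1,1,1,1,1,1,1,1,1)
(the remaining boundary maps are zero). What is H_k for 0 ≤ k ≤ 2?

H_0: b_0 = 8 − 0 − 7 = 1; torsion from ∂_1 factors > 1: none. So H_0 ≅ Z.
H_1: b_1 = 24 − 7 − 15 = 2; torsion from ∂_2 factors > 1: none. So H_1 ≅ Z^2.
H_2: b_2 = 16 − 15 − 0 = 1; torsion from ∂_3 factors > 1: none. So H_2 ≅ Z.

H_0 ≅ Z,  H_1 ≅ Z^2,  H_2 ≅ Z.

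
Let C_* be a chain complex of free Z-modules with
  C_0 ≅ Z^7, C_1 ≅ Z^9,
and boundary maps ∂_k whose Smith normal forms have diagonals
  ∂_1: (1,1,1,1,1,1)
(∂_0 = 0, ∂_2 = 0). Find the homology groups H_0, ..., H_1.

H_0: b_0 = 7 − 0 − 6 = 1; torsion from ∂_1 factors > 1: none. So H_0 ≅ Z.
H_1: b_1 = 9 − 6 − 0 = 3; torsion from ∂_2 factors > 1: none. So H_1 ≅ Z^3.

H_0 ≅ Z,  H_1 ≅ Z^3.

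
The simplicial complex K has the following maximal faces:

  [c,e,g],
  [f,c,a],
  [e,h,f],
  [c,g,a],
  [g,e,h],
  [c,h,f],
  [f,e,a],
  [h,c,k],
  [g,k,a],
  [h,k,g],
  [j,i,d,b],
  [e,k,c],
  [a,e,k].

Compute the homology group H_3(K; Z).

We work with the vertex ordering a < b < c < d < e < f < g < h < i < j < k. The simplices of K, each written with vertices in increasing order, are:

  0-simplices (11): a, b, c, d, e, f, g, h, i, j, k
  1-simplices (24): ac, ae, af, ag, ak, bd, bi, bj, ce, cf, cg, ch, ck, di, dj, ef, eg, eh, ek, fh, gh, gk, hk, ij
  2-simplices (16): acf, acg, aef, aek, agk, bdi, bdj, bij, ceg, cek, cfh, chk, dij, efh, egh, ghk
  3-simplices (1): bdij

Hence C_0 ≅ Z^11, C_1 ≅ Z^24, C_2 ≅ Z^16, C_3 ≅ Z^1.

The boundary map ∂_1: C_1 → C_0 is given by ∂[p,q] = [q] − [p]. For instance
  ∂eg = g − e.
The resulting 11×24 matrix has rank 9, and its Smith normal form has invariant factors (1,1,1,1,1,1,1,1,1).

Boundary ∂_2: C_2 → C_1 maps a triangle to the signed sum of its edges. For instance
  ∂acf = cf − af + ac,
  ∂bij = ij − bj + bi.
As a 24×16 matrix over Z this has rank 15, with invariant factors (1,1,1,1,1,1,1,1,1,1,1,1,1,1,2).

The boundary map ∂_3: C_3 → C_2 sends each 3-simplex σ to the alternating sum Σ_i (−1)^i (σ with its i-th vertex removed). For instance
  ∂bdij = dij − bij + bdj − bdi.
The 16×1 boundary matrix has rank 1 and Smith normal form diag(1).

Now H_k = ker ∂_k / im ∂_{k+1}, so:

  H_3: rank ker ∂_3 − rank ∂_4 = (1 − 1) − 0 = 0, and there is no ∂_4, so H_3 = 0.

(K is a triangulation of the disjoint union of the 3-simplex and the real projective plane RP^2.)

H_3 ≅ 0.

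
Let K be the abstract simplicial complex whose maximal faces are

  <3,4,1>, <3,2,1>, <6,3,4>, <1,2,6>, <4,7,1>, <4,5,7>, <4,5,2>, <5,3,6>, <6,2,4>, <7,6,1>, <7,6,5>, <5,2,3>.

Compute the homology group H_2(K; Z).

H_2 ≅ 0.

We work with the vertex ordering 1 < 2 < 3 < 4 < 5 < 6 < 7. The simplices of K, each written with vertices in increasing order, are:

  0-simplices (7): [1], [2], [3], [4], [5], [6], [7]
  1-simplices (18): [1,2], [1,3], [1,4], [1,6], [1,7], [2,3], [2,4], [2,5], [2,6], [3,4], [3,5], [3,6], [4,5], [4,6], [4,7], [5,6], [5,7], [6,7]
  2-simplices (12): [1,2,3], [1,2,6], [1,3,4], [1,4,7], [1,6,7], [2,3,5], [2,4,5], [2,4,6], [3,4,6], [3,5,6], [4,5,7], [5,6,7]

Hence C_0 ≅ Z^7, C_1 ≅ Z^18, C_2 ≅ Z^12.

Boundary ∂_1: C_1 → C_0 maps an edge to its endpoints' difference, ∂[p,q] = q − p.
The resulting 7×18 matrix has rank 6, and its Smith normal form has invariant factors (1,1,1,1,1,1).

The boundary map ∂_2: C_2 → C_1 sends each 2-simplex [p,q,r] to [q,r] − [p,r] + [p,q]. For instance
  ∂[1,6,7] = [6,7] − [1,7] + [1,6],
  ∂[1,3,4] = [3,4] − [1,4] + [1,3].
This gives a 18×12 integer matrix of rank 12; reducing to Smith normal form yields diagonal entries (1,1,1,1,1,1,1,1,1,1,1,2).

Computing H_k = (kernel of ∂_k) / (image of ∂_{k+1}):

  H_2: rank ker ∂_2 − rank ∂_3 = (12 − 12) − 0 = 0, and there is no ∂_3, so H_2 = 0.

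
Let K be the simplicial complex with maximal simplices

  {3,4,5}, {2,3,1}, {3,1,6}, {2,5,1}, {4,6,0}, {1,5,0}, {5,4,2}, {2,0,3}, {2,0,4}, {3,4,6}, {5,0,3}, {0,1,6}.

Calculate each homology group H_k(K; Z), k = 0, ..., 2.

H_0 ≅ Z,  H_1 ≅ Z/2Z,  H_2 = 0.

K has 7 vertices, 18 edges, 12 triangles.
rank ∂_0 = 0, rank ∂_1 = 6 ⇒ b_0 = 7 − 0 − 6 = 1; all invariant factors of ∂_1 are 1 so no torsion. So H_0 = Z.
rank ∂_1 = 6, rank ∂_2 = 12 ⇒ b_1 = 18 − 6 − 12 = 0; ∂_2 has invariant factor(s) [2] giving torsion. So H_1 = Z/2Z.
rank ∂_2 = 12, rank ∂_3 = 0 ⇒ b_2 = 12 − 12 − 0 = 0. So H_2 = 0.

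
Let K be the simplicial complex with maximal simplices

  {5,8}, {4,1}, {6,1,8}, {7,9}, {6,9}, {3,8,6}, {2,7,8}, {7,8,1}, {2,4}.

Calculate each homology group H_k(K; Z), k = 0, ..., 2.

H_0 ≅ Z,  H_1 ≅ Z^2,  H_2 = 0.

Fix the vertex order 1 < 2 < 3 < 4 < 5 < 6 < 7 < 8 < 9 and write every simplex with vertices in increasing order. Then dim K = 2 and the simplices of K are:

  0-simplices (9): [1], [2], [3], [4], [5], [6], [7], [8], [9]
  1-simplices (14): [1,4], [1,6], [1,7], [1,8], [2,4], [2,7], [2,8], [3,6], [3,8], [5,8], [6,8], [6,9], [7,8], [7,9]
  2-simplices (4): [1,6,8], [1,7,8], [2,7,8], [3,6,8]

Hence C_0 ≅ Z^9, C_1 ≅ Z^14, C_2 ≅ Z^4.

The boundary map ∂_1: C_1 → C_0 sends each edge [p,q] (with p < q) to q − p. For instance
  ∂[1,8] = [8] − [1].
The resulting 9×14 matrix has rank 8, and its Smith normal form has invariant factors (1,1,1,1,1,1,1,1).

∂_2: C_2 → C_1 sends each 2-simplex [p,q,r] to [q,r] − [p,r] + [p,q]. For instance
  ∂[1,7,8] = [7,8] − [1,8] + [1,7],
  ∂[3,6,8] = [6,8] − [3,8] + [3,6].
The resulting 14×4 matrix has rank 4, and its Smith normal form has invariant factors (1,1,1,1).

Now H_k = ker ∂_k / im ∂_{k+1}, so:

  H_0: rank C_0 − rank ∂_1 = 9 − 8 = 1, and the invariant factors of ∂_1 are all 1, so H_0 = Z.
  H_1: rank ker ∂_1 − rank ∂_2 = (14 − 8) − 4 = 2, and the invariant factors of ∂_2 are all 1, so H_1 = Z^2.
  H_2: rank ker ∂_2 − rank ∂_3 = (4 − 4) − 0 = 0, and there is no ∂_3, so H_2 = 0.

As a check, the Euler characteristic is 9 − 14 + 4 = -1, which agrees with 1 − 2 + 0 = -1.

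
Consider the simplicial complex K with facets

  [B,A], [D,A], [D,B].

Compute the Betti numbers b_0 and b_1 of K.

b_0 = 1, b_1 = 1.

We work with the vertex ordering A < B < D. The simplices of K, each written with vertices in increasing order, are:

  0-simplices (3): A, B, D
  1-simplices (3): AB, AD, BD

giving chain groups C_0 ≅ Z^3, C_1 ≅ Z^3.

The boundary map ∂_1: C_1 → C_0 sends each edge [p,q] (with p < q) to q − p. For instance
  ∂AD = D − A.
The resulting 3×3 matrix has rank 2, and its Smith normal form has invariant factors (1,1).

Now H_k = ker ∂_k / im ∂_{k+1}, so:

  H_0: rank C_0 − rank ∂_1 = 3 − 2 = 1, and the invariant factors of ∂_1 are all 1, so H_0 = Z.
  H_1: rank ker ∂_1 − rank ∂_2 = (3 − 2) − 0 = 1, and there is no ∂_2, so H_1 = Z.

As a check, the Euler characteristic is 3 − 3 = 0, which agrees with 1 − 1 = 0.
(K is a triangulation of the circle S^1.)

Hence the Betti numbers are b_0 = 1, b_1 = 1.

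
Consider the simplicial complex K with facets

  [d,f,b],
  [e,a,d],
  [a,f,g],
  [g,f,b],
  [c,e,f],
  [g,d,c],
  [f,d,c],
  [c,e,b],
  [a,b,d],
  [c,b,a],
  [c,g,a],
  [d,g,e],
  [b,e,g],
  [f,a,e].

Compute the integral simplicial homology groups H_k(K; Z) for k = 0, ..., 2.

K has 7 vertices, 21 edges, 14 triangles.
rank ∂_0 = 0, rank ∂_1 = 6 ⇒ b_0 = 7 − 0 − 6 = 1; all invariant factors of ∂_1 are 1 so no torsion. So H_0 = Z.
rank ∂_1 = 6, rank ∂_2 = 13 ⇒ b_1 = 21 − 6 − 13 = 2; all invariant factors of ∂_2 are 1 so no torsion. So H_1 = Z^2.
rank ∂_2 = 13, rank ∂_3 = 0 ⇒ b_2 = 14 − 13 − 0 = 1. So H_2 = Z.

H_0 = Z,  H_1 = Z^2,  H_2 = Z.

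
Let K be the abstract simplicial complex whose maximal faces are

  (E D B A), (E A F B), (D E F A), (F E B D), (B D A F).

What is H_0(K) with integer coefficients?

H_0 = Z.

K has 5 vertices, 10 edges, 10 triangles, 5 3-simplices.
rank ∂_0 = 0, rank ∂_1 = 4 ⇒ b_0 = 5 − 0 − 4 = 1; all invariant factors of ∂_1 are 1 so no torsion. So H_0 ≅ Z.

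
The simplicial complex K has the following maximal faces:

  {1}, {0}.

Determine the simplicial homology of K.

H_0 ≅ Z^2.

Take the total order 0 < 1 on the vertex set. Then K (dimension 0) consists of the simplices:

  0-simplices (2): [0], [1]

so the chain groups are C_0 ≅ Z^2.

From H_k ≅ ker(∂_k) / im(∂_{k+1}) we obtain:

  H_0: rank C_0 − rank ∂_1 = 2 − 0 = 2, and there is no ∂_1, so H_0 ≅ Z^2.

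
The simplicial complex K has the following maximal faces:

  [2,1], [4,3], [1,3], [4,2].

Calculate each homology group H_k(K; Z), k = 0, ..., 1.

H_0 ≅ Z,  H_1 ≅ Z.

Fix the vertex order 1 < 2 < 3 < 4 and write every simplex with vertices in increasing order. Then dim K = 1 and the simplices of K are:

  0-simplices (4): [1], [2], [3], [4]
  1-simplices (4): [1,2], [1,3], [2,4], [3,4]

Hence C_0 ≅ Z^4, C_1 ≅ Z^4.

Boundary ∂_1: C_1 → C_0 maps an edge to its endpoints' difference, ∂[p,q] = q − p.
This gives a 4×4 integer matrix of rank 3; reducing to Smith normal form yields diagonal entries (1,1,1).

Reading off H_k = ker ∂_k / im ∂_{k+1}:

  H_0: rank C_0 − rank ∂_1 = 4 − 3 = 1, and the invariant factors of ∂_1 are all 1, so H_0 = Z.
  H_1: rank ker ∂_1 − rank ∂_2 = (4 − 3) − 0 = 1, and there is no ∂_2, so H_1 = Z.

As a check, the Euler characteristic is 4 − 4 = 0, which agrees with 1 − 1 = 0.
(K is a triangulation of the circle S^1.)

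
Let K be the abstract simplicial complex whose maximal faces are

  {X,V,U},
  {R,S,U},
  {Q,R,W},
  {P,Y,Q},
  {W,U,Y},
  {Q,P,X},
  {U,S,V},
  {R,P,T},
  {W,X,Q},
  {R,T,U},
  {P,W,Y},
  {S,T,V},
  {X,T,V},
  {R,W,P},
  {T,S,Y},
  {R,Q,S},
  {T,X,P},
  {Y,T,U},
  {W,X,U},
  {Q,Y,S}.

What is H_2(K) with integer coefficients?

Take the total order P < Q < R < S < T < U < V < W < X < Y on the vertex set. Then K (dimension 2) consists of the simplices:

  0-simplices (10): P, Q, R, S, T, U, V, W, X, Y
  1-simplices (30): PQ, PR, PT, PW, PX, PY, QR, QS, QW, QX, QY, RS, RT, RU, RW, ST, SU, SV, SY, TU, TV, TX, TY, UV, UW, UX, UY, VX, WX, WY
  2-simplices (20): PQX, PQY, PRT, PRW, PTX, PWY, QRS, QRW, QSY, QWX, RSU, RTU, STV, STY, SUV, TUY, TVX, UVX, UWX, UWY

Hence C_0 ≅ Z^10, C_1 ≅ Z^30, C_2 ≅ Z^20.

The boundary map ∂_1: C_1 → C_0 sends each edge [p,q] (with p < q) to q − p. For instance
  ∂WY = Y − W.
The 10×30 boundary matrix has rank 9 and Smith normal form diag(1,1,1,1,1,1,1,1,1).

Boundary ∂_2: C_2 → C_1 sends each 2-simplex [p,q,r] to [q,r] − [p,r] + [p,q]. For instance
  ∂UWX = WX − UX + UW,
  ∂PTX = TX − PX + PT.
As a 30×20 matrix over Z this has rank 20, with invariant factors (1,1,1,1,1,1,1,1,1,1,1,1,1,1,1,1,1,1,1,2).

Computing H_k = (kernel of ∂_k) / (image of ∂_{k+1}):

  H_2: rank ker ∂_2 − rank ∂_3 = (20 − 20) − 0 = 0, and there is no ∂_3, so H_2 ≅ 0.

(K is a triangulation of the Klein bottle.)

H_2 = 0.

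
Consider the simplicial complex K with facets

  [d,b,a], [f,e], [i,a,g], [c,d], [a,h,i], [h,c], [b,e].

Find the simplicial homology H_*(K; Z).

H_0 = Z,  H_1 = Z,  H_2 = 0.

We work with the vertex ordering a < b < c < d < e < f < g < h < i. The simplices of K, each written with vertices in increasing order, are:

  0-simplices (9): a, b, c, d, e, f, g, h, i
  1-simplices (12): ab, ad, ag, ah, ai, bd, be, cd, ch, ef, gi, hi
  2-simplices (3): abd, agi, ahi

so the chain groups are C_0 ≅ Z^9, C_1 ≅ Z^12, C_2 ≅ Z^3.

The boundary map ∂_1: C_1 → C_0 sends each edge [p,q] (with p < q) to q − p. For instance
  ∂ab = b − a.
The resulting 9×12 matrix has rank 8, and its Smith normal form has invariant factors (1,1,1,1,1,1,1,1).

Boundary ∂_2: C_2 → C_1 maps a triangle to the signed sum of its edges. For instance
  ∂agi = gi − ai + ag,
  ∂abd = bd − ad + ab.
The 12×3 boundary matrix has rank 3 and Smith normal form diag(1,1,1).

Computing H_k = (kernel of ∂_k) / (image of ∂_{k+1}):

  H_0: rank C_0 − rank ∂_1 = 9 − 8 = 1, and the invariant factors of ∂_1 are all 1, so H_0 ≅ Z.
  H_1: rank ker ∂_1 − rank ∂_2 = (12 − 8) − 3 = 1, and the invariant factors of ∂_2 are all 1, so H_1 ≅ Z.
  H_2: rank ker ∂_2 − rank ∂_3 = (3 − 3) − 0 = 0, and there is no ∂_3, so H_2 ≅ 0.

As a check, the Euler characteristic is 9 − 12 + 3 = 0, which agrees with 1 − 1 + 0 = 0.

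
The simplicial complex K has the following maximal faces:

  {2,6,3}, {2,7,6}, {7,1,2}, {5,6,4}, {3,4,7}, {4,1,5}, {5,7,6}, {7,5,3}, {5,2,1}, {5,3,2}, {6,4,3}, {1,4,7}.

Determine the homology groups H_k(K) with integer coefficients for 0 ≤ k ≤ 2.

Order the vertices as 1 < 2 < 3 < 4 < 5 < 6 < 7. Listing each simplex with vertices in this order, K has dimension 2 with simplices:

  0-simplices (7): [1], [2], [3], [4], [5], [6], [7]
  1-simplices (18): [1,2], [1,4], [1,5], [1,7], [2,3], [2,5], [2,6], [2,7], [3,4], [3,5], [3,6], [3,7], [4,5], [4,6], [4,7], [5,6], [5,7], [6,7]
  2-simplices (12): [1,2,5], [1,2,7], [1,4,5], [1,4,7], [2,3,5], [2,3,6], [2,6,7], [3,4,6], [3,4,7], [3,5,7], [4,5,6], [5,6,7]

so the chain groups are C_0 ≅ Z^7, C_1 ≅ Z^18, C_2 ≅ Z^12.

Boundary ∂_1: C_1 → C_0 sends each edge [p,q] (with p < q) to q − p. For instance
  ∂[5,6] = [6] − [5].
The resulting 7×18 matrix has rank 6, and its Smith normal form has invariant factors (1,1,1,1,1,1).

The boundary map ∂_2: C_2 → C_1 acts by ∂[p,q,r] = [q,r] − [p,r] + [p,q]. For instance
  ∂[1,2,5] = [2,5] − [1,5] + [1,2],
  ∂[4,5,6] = [5,6] − [4,6] + [4,5].
As a 18×12 matrix over Z this has rank 12, with invariant factors (1,1,1,1,1,1,1,1,1,1,1,2).

Reading off H_k = ker ∂_k / im ∂_{k+1}:

  H_0: rank C_0 − rank ∂_1 = 7 − 6 = 1, and the invariant factors of ∂_1 are all 1, so H_0 = Z.
  H_1: rank ker ∂_1 − rank ∂_2 = (18 − 6) − 12 = 0, and ∂_2 has invariant factor 2 > 1, so H_1 = Z_2.
  H_2: rank ker ∂_2 − rank ∂_3 = (12 − 12) − 0 = 0, and there is no ∂_3, so H_2 = 0.

(K is a triangulation of the real projective plane RP^2.)

H_0 = Z,  H_1 = Z_2,  H_2 = 0.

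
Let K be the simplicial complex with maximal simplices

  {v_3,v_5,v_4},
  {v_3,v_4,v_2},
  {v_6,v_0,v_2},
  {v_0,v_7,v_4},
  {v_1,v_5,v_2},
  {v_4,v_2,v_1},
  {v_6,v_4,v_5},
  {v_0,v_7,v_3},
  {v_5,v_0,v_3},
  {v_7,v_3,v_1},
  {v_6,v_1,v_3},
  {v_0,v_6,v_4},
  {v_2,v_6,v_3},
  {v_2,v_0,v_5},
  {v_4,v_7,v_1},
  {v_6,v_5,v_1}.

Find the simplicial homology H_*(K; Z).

Take the total order v_0 < v_1 < v_2 < v_3 < v_4 < v_5 < v_6 < v_7 on the vertex set. Then K (dimension 2) consists of the simplices:

  0-simplices (8): [v_0], [v_1], [v_2], [v_3], [v_4], [v_5], [v_6], [v_7]
  1-simplices (24): (24 of them)
  2-simplices (16): (16 of them)

so the chain groups are C_0 ≅ Z^8, C_1 ≅ Z^24, C_2 ≅ Z^16.

∂_1: C_1 → C_0 is given by ∂[p,q] = [q] − [p].
The resulting 8×24 matrix has rank 7, and its Smith normal form has invariant factors (1,1,1,1,1,1,1).

Boundary ∂_2: C_2 → C_1 maps a triangle to the signed sum of its edges. For instance
  ∂[v_1,v_5,v_6] = [v_5,v_6] − [v_1,v_6] + [v_1,v_5],
  ∂[v_1,v_4,v_7] = [v_4,v_7] − [v_1,v_7] + [v_1,v_4].
The 24×16 boundary matrix has rank 15 and Smith normal form diag(1,1,1,1,1,1,1,1,1,1,1,1,1,1,1).

Reading off H_k = ker ∂_k / im ∂_{k+1}:

  H_0: rank C_0 − rank ∂_1 = 8 − 7 = 1, and the invariant factors of ∂_1 are all 1, so H_0 = Z.
  H_1: rank ker ∂_1 − rank ∂_2 = (24 − 7) − 15 = 2, and the invariant factors of ∂_2 are all 1, so H_1 = Z^2.
  H_2: rank ker ∂_2 − rank ∂_3 = (16 − 15) − 0 = 1, and there is no ∂_3, so H_2 = Z.

H_0 ≅ Z,  H_1 ≅ Z^2,  H_2 ≅ Z.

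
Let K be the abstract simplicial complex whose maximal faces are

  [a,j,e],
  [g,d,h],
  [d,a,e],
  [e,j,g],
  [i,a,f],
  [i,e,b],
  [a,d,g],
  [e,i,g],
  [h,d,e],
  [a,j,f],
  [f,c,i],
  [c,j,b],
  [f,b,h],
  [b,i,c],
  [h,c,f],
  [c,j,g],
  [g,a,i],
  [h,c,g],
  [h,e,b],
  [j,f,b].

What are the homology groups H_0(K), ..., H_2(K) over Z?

H_0 ≅ Z,  H_1 ≅ Z ⊕ Z/2,  H_2 = 0.

Order the vertices as a < b < c < d < e < f < g < h < i < j. Listing each simplex with vertices in this order, K has dimension 2 with simplices:

  0-simplices (10): a, b, c, d, e, f, g, h, i, j
  1-simplices (30): ad, ae, af, ag, ai, aj, bc, be, bf, bh, bi, bj, cf, cg, ch, ci, cj, de, dg, dh, eg, eh, ei, ej, fh, fi, fj, gh, gi, gj
  2-simplices (20): ade, adg, aej, afi, afj, agi, bci, bcj, beh, bei, bfh, bfj, cfh, cfi, cgh, cgj, deh, dgh, egi, egj

so the chain groups are C_0 ≅ Z^10, C_1 ≅ Z^30, C_2 ≅ Z^20.

The boundary map ∂_1: C_1 → C_0 is given by ∂[p,q] = [q] − [p]. For instance
  ∂ai = i − a.
The 10×30 boundary matrix has rank 9 and Smith normal form diag(1,1,1,1,1,1,1,1,1).

Boundary ∂_2: C_2 → C_1 acts by ∂[p,q,r] = [q,r] − [p,r] + [p,q]. For instance
  ∂bci = ci − bi + bc,
  ∂cfh = fh − ch + cf.
This gives a 30×20 integer matrix of rank 20; reducing to Smith normal form yields diagonal entries (1,1,1,1,1,1,1,1,1,1,1,1,1,1,1,1,1,1,1,2).

Computing H_k = (kernel of ∂_k) / (image of ∂_{k+1}):

  H_0: rank C_0 − rank ∂_1 = 10 − 9 = 1, and the invariant factors of ∂_1 are all 1, so H_0 = Z.
  H_1: rank ker ∂_1 − rank ∂_2 = (30 − 9) − 20 = 1, and ∂_2 has invariant factor 2 > 1, so H_1 = Z ⊕ Z/2.
  H_2: rank ker ∂_2 − rank ∂_3 = (20 − 20) − 0 = 0, and there is no ∂_3, so H_2 = 0.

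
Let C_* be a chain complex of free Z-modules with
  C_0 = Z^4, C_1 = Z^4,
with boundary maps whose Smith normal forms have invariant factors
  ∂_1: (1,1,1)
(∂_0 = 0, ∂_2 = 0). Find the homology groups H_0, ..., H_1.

H_0: b_0 = 4 − 0 − 3 = 1; torsion from ∂_1 factors > 1: none. So H_0 ≅ Z.
H_1: b_1 = 4 − 3 − 0 = 1; torsion from ∂_2 factors > 1: none. So H_1 ≅ Z.

H_0 ≅ Z,  H_1 ≅ Z.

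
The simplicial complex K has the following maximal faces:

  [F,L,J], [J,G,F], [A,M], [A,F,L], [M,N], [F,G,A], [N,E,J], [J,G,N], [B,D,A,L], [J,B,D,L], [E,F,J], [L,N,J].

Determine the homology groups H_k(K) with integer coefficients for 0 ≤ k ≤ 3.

Order the vertices as A < B < D < E < F < G < J < L < M < N. Listing each simplex with vertices in this order, K has dimension 3 with simplices:

  0-simplices (10): A, B, D, E, F, G, J, L, M, N
  1-simplices (23): AB, AD, AF, AG, AL, AM, BD, BJ, BL, DJ, DL, EF, EJ, EN, FG, FJ, FL, GJ, GN, JL, JN, LN, MN
  2-simplices (15): ABD, ABL, ADL, AFG, AFL, BDJ, BDL, BJL, DJL, EFJ, EJN, FGJ, FJL, GJN, JLN
  3-simplices (2): ABDL, BDJL

so the chain groups are C_0 ≅ Z^10, C_1 ≅ Z^23, C_2 ≅ Z^15, C_3 ≅ Z^2.

Boundary ∂_1: C_1 → C_0 maps an edge to its endpoints' difference, ∂[p,q] = q − p.
The 10×23 boundary matrix has rank 9 and Smith normal form diag(1,1,1,1,1,1,1,1,1).

∂_2: C_2 → C_1 acts by ∂[p,q,r] = [q,r] − [p,r] + [p,q]. For instance
  ∂FGJ = GJ − FJ + FG,
  ∂JLN = LN − JN + JL.
The 23×15 boundary matrix has rank 13 and Smith normal form diag(1,1,1,1,1,1,1,1,1,1,1,1,1).

The boundary map ∂_3: C_3 → C_2 sends each 3-simplex σ to the alternating sum Σ_i (−1)^i (σ with its i-th vertex removed). For instance
  ∂BDJL = DJL − BJL + BDL − BDJ,
  ∂ABDL = BDL − ADL + ABL − ABD.
As a 15×2 matrix over Z this has rank 2, with invariant factors (1,1).

Computing H_k = (kernel of ∂_k) / (image of ∂_{k+1}):

  H_0: rank C_0 − rank ∂_1 = 10 − 9 = 1, and the invariant factors of ∂_1 are all 1, so H_0 ≅ Z.
  H_1: rank ker ∂_1 − rank ∂_2 = (23 − 9) − 13 = 1, and the invariant factors of ∂_2 are all 1, so H_1 ≅ Z.
  H_2: rank ker ∂_2 − rank ∂_3 = (15 − 13) − 2 = 0, and the invariant factors of ∂_3 are all 1, so H_2 ≅ 0.
  H_3: rank ker ∂_3 − rank ∂_4 = (2 − 2) − 0 = 0, and there is no ∂_4, so H_3 ≅ 0.

H_0 = Z,  H_1 = Z,  H_2 = 0,  H_3 = 0.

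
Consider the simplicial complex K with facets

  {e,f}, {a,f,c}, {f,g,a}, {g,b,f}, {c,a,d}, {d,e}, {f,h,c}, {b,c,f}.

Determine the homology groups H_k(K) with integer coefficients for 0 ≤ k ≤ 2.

H_0 ≅ Z,  H_1 ≅ Z,  H_2 = 0.

We work with the vertex ordering a < b < c < d < e < f < g < h. The simplices of K, each written with vertices in increasing order, are:

  0-simplices (8): a, b, c, d, e, f, g, h
  1-simplices (14): ac, ad, af, ag, bc, bf, bg, cd, cf, ch, de, ef, fg, fh
  2-simplices (6): acd, acf, afg, bcf, bfg, cfh

Hence C_0 ≅ Z^8, C_1 ≅ Z^14, C_2 ≅ Z^6.

∂_1: C_1 → C_0 maps an edge to its endpoints' difference, ∂[p,q] = q − p. For instance
  ∂bf = f − b.
As a 8×14 matrix over Z this has rank 7, with invariant factors (1,1,1,1,1,1,1).

Boundary ∂_2: C_2 → C_1 sends each 2-simplex [p,q,r] to [q,r] − [p,r] + [p,q]. For instance
  ∂afg = fg − ag + af,
  ∂bfg = fg − bg + bf.
The resulting 14×6 matrix has rank 6, and its Smith normal form has invariant factors (1,1,1,1,1,1).

Now H_k = ker ∂_k / im ∂_{k+1}, so:

  H_0: rank C_0 − rank ∂_1 = 8 − 7 = 1, and the invariant factors of ∂_1 are all 1, so H_0 = Z.
  H_1: rank ker ∂_1 − rank ∂_2 = (14 − 7) − 6 = 1, and the invariant factors of ∂_2 are all 1, so H_1 = Z.
  H_2: rank ker ∂_2 − rank ∂_3 = (6 − 6) − 0 = 0, and there is no ∂_3, so H_2 = 0.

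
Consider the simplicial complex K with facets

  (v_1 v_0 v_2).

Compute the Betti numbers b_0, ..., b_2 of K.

K has 3 vertices, 3 edges, 1 triangle.
rank ∂_0 = 0, rank ∂_1 = 2 ⇒ b_0 = 3 − 0 − 2 = 1; all invariant factors of ∂_1 are 1 so no torsion. So H_0 = Z.
rank ∂_1 = 2, rank ∂_2 = 1 ⇒ b_1 = 3 − 2 − 1 = 0; all invariant factors of ∂_2 are 1 so no torsion. So H_1 = 0.
rank ∂_2 = 1, rank ∂_3 = 0 ⇒ b_2 = 1 − 1 − 0 = 0. So H_2 = 0.

b_0 = 1, b_1 = 0, b_2 = 0.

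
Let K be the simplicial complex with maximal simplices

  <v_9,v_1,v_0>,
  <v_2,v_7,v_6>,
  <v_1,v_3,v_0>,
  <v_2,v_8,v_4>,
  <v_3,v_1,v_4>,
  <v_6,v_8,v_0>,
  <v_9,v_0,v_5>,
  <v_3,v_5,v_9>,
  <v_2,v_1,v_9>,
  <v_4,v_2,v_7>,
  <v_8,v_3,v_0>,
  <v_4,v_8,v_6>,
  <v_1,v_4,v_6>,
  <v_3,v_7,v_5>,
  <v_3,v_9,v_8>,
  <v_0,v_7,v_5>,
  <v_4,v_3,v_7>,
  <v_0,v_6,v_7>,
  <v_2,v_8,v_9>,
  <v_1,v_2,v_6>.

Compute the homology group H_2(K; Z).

H_2 = 0.

Order the vertices as v_0 < v_1 < v_2 < v_3 < v_4 < v_5 < v_6 < v_7 < v_8 < v_9. Listing each simplex with vertices in this order, K has dimension 2 with simplices:

  0-simplices (10): [v_0], [v_1], [v_2], [v_3], [v_4], [v_5], [v_6], [v_7], [v_8], [v_9]
  1-simplices (30): (30 of them)
  2-simplices (20): (20 of them)

so the chain groups are C_0 ≅ Z^10, C_1 ≅ Z^30, C_2 ≅ Z^20.

Boundary ∂_1: C_1 → C_0 maps an edge to its endpoints' difference, ∂[p,q] = q − p.
The resulting 10×30 matrix has rank 9, and its Smith normal form has invariant factors (1,1,1,1,1,1,1,1,1).

∂_2: C_2 → C_1 maps a triangle to the signed sum of its edges. For instance
  ∂[v_2,v_8,v_9] = [v_8,v_9] − [v_2,v_9] + [v_2,v_8],
  ∂[v_1,v_4,v_6] = [v_4,v_6] − [v_1,v_6] + [v_1,v_4].
The 30×20 boundary matrix has rank 20 and Smith normal form diag(1,1,1,1,1,1,1,1,1,1,1,1,1,1,1,1,1,1,1,2).

From H_k ≅ ker(∂_k) / im(∂_{k+1}) we obtain:

  H_2: rank ker ∂_2 − rank ∂_3 = (20 − 20) − 0 = 0, and there is no ∂_3, so H_2 = 0.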